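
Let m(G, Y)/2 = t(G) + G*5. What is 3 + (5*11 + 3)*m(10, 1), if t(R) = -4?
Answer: 5339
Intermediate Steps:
m(G, Y) = -8 + 10*G (m(G, Y) = 2*(-4 + G*5) = 2*(-4 + 5*G) = -8 + 10*G)
3 + (5*11 + 3)*m(10, 1) = 3 + (5*11 + 3)*(-8 + 10*10) = 3 + (55 + 3)*(-8 + 100) = 3 + 58*92 = 3 + 5336 = 5339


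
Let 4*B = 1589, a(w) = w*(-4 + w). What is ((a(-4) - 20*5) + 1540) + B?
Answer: 7477/4 ≈ 1869.3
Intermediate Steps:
B = 1589/4 (B = (1/4)*1589 = 1589/4 ≈ 397.25)
((a(-4) - 20*5) + 1540) + B = ((-4*(-4 - 4) - 20*5) + 1540) + 1589/4 = ((-4*(-8) - 100) + 1540) + 1589/4 = ((32 - 100) + 1540) + 1589/4 = (-68 + 1540) + 1589/4 = 1472 + 1589/4 = 7477/4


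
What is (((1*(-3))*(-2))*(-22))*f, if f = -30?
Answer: 3960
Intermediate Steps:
(((1*(-3))*(-2))*(-22))*f = (((1*(-3))*(-2))*(-22))*(-30) = (-3*(-2)*(-22))*(-30) = (6*(-22))*(-30) = -132*(-30) = 3960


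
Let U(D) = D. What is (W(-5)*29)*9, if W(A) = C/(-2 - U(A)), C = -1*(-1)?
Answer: 87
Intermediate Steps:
C = 1
W(A) = 1/(-2 - A)
(W(-5)*29)*9 = (-1/(2 - 5)*29)*9 = (-1/(-3)*29)*9 = (-1*(-⅓)*29)*9 = ((⅓)*29)*9 = (29/3)*9 = 87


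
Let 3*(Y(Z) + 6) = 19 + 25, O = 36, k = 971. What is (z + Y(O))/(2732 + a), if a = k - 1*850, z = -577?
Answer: -1705/8559 ≈ -0.19921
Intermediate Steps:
Y(Z) = 26/3 (Y(Z) = -6 + (19 + 25)/3 = -6 + (⅓)*44 = -6 + 44/3 = 26/3)
a = 121 (a = 971 - 1*850 = 971 - 850 = 121)
(z + Y(O))/(2732 + a) = (-577 + 26/3)/(2732 + 121) = -1705/3/2853 = -1705/3*1/2853 = -1705/8559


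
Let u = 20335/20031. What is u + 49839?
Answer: 998345344/20031 ≈ 49840.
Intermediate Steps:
u = 20335/20031 (u = 20335*(1/20031) = 20335/20031 ≈ 1.0152)
u + 49839 = 20335/20031 + 49839 = 998345344/20031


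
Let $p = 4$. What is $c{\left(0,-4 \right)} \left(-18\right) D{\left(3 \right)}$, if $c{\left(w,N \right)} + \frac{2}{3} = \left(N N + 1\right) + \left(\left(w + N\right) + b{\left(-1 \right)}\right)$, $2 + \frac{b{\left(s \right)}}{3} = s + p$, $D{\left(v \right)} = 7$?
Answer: $-1932$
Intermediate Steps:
$b{\left(s \right)} = 6 + 3 s$ ($b{\left(s \right)} = -6 + 3 \left(s + 4\right) = -6 + 3 \left(4 + s\right) = -6 + \left(12 + 3 s\right) = 6 + 3 s$)
$c{\left(w,N \right)} = \frac{10}{3} + N + w + N^{2}$ ($c{\left(w,N \right)} = - \frac{2}{3} + \left(\left(N N + 1\right) + \left(\left(w + N\right) + \left(6 + 3 \left(-1\right)\right)\right)\right) = - \frac{2}{3} + \left(\left(N^{2} + 1\right) + \left(\left(N + w\right) + \left(6 - 3\right)\right)\right) = - \frac{2}{3} + \left(\left(1 + N^{2}\right) + \left(\left(N + w\right) + 3\right)\right) = - \frac{2}{3} + \left(\left(1 + N^{2}\right) + \left(3 + N + w\right)\right) = - \frac{2}{3} + \left(4 + N + w + N^{2}\right) = \frac{10}{3} + N + w + N^{2}$)
$c{\left(0,-4 \right)} \left(-18\right) D{\left(3 \right)} = \left(\frac{10}{3} - 4 + 0 + \left(-4\right)^{2}\right) \left(-18\right) 7 = \left(\frac{10}{3} - 4 + 0 + 16\right) \left(-18\right) 7 = \frac{46}{3} \left(-18\right) 7 = \left(-276\right) 7 = -1932$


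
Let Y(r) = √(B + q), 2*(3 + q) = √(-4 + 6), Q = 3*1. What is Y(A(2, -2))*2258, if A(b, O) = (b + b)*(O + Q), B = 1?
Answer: 1129*√(-8 + 2*√2) ≈ 2567.5*I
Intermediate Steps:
Q = 3
q = -3 + √2/2 (q = -3 + √(-4 + 6)/2 = -3 + √2/2 ≈ -2.2929)
A(b, O) = 2*b*(3 + O) (A(b, O) = (b + b)*(O + 3) = (2*b)*(3 + O) = 2*b*(3 + O))
Y(r) = √(-2 + √2/2) (Y(r) = √(1 + (-3 + √2/2)) = √(-2 + √2/2))
Y(A(2, -2))*2258 = (√(-8 + 2*√2)/2)*2258 = 1129*√(-8 + 2*√2)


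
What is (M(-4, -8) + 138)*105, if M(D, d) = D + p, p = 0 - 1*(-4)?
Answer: 14490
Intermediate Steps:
p = 4 (p = 0 + 4 = 4)
M(D, d) = 4 + D (M(D, d) = D + 4 = 4 + D)
(M(-4, -8) + 138)*105 = ((4 - 4) + 138)*105 = (0 + 138)*105 = 138*105 = 14490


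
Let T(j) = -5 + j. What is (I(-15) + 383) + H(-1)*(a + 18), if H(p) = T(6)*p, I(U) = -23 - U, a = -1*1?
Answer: 358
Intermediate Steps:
a = -1
H(p) = p (H(p) = (-5 + 6)*p = 1*p = p)
(I(-15) + 383) + H(-1)*(a + 18) = ((-23 - 1*(-15)) + 383) - (-1 + 18) = ((-23 + 15) + 383) - 1*17 = (-8 + 383) - 17 = 375 - 17 = 358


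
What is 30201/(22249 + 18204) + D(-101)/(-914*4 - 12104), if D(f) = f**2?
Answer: 63306707/637539280 ≈ 0.099298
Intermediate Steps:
30201/(22249 + 18204) + D(-101)/(-914*4 - 12104) = 30201/(22249 + 18204) + (-101)**2/(-914*4 - 12104) = 30201/40453 + 10201/(-3656 - 12104) = 30201*(1/40453) + 10201/(-15760) = 30201/40453 + 10201*(-1/15760) = 30201/40453 - 10201/15760 = 63306707/637539280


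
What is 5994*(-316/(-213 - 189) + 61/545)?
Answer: 196545258/36515 ≈ 5382.6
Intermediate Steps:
5994*(-316/(-213 - 189) + 61/545) = 5994*(-316/(-402) + 61*(1/545)) = 5994*(-316*(-1/402) + 61/545) = 5994*(158/201 + 61/545) = 5994*(98371/109545) = 196545258/36515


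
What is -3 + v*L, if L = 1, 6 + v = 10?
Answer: 1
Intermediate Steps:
v = 4 (v = -6 + 10 = 4)
-3 + v*L = -3 + 4*1 = -3 + 4 = 1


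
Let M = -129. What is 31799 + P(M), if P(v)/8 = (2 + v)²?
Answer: 160831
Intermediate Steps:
P(v) = 8*(2 + v)²
31799 + P(M) = 31799 + 8*(2 - 129)² = 31799 + 8*(-127)² = 31799 + 8*16129 = 31799 + 129032 = 160831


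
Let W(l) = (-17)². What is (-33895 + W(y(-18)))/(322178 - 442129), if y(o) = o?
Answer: 33606/119951 ≈ 0.28016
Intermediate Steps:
W(l) = 289
(-33895 + W(y(-18)))/(322178 - 442129) = (-33895 + 289)/(322178 - 442129) = -33606/(-119951) = -33606*(-1/119951) = 33606/119951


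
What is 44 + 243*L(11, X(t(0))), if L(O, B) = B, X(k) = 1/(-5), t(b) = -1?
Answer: -23/5 ≈ -4.6000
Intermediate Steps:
X(k) = -⅕
44 + 243*L(11, X(t(0))) = 44 + 243*(-⅕) = 44 - 243/5 = -23/5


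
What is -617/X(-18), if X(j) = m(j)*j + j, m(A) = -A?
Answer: 617/342 ≈ 1.8041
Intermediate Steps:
X(j) = j - j² (X(j) = (-j)*j + j = -j² + j = j - j²)
-617/X(-18) = -617*(-1/(18*(1 - 1*(-18)))) = -617*(-1/(18*(1 + 18))) = -617/((-18*19)) = -617/(-342) = -617*(-1/342) = 617/342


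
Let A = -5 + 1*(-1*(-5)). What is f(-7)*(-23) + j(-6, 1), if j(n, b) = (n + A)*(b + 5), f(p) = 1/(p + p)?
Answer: -481/14 ≈ -34.357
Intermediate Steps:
f(p) = 1/(2*p)
A = 0 (A = -5 + 1*5 = -5 + 5 = 0)
j(n, b) = n*(5 + b) (j(n, b) = (n + 0)*(b + 5) = n*(5 + b))
f(-7)*(-23) + j(-6, 1) = ((½)/(-7))*(-23) - 6*(5 + 1) = ((½)*(-⅐))*(-23) - 6*6 = -1/14*(-23) - 36 = 23/14 - 36 = -481/14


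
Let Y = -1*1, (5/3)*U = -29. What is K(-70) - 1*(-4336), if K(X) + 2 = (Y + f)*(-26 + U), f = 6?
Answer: 4117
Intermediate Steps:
U = -87/5 (U = (⅗)*(-29) = -87/5 ≈ -17.400)
Y = -1
K(X) = -219 (K(X) = -2 + (-1 + 6)*(-26 - 87/5) = -2 + 5*(-217/5) = -2 - 217 = -219)
K(-70) - 1*(-4336) = -219 - 1*(-4336) = -219 + 4336 = 4117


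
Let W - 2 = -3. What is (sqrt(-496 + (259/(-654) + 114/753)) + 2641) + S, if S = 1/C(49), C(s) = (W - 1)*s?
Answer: 258817/98 + I*sqrt(13372073647314)/164154 ≈ 2641.0 + 22.277*I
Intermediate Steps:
W = -1 (W = 2 - 3 = -1)
C(s) = -2*s (C(s) = (-1 - 1)*s = -2*s)
S = -1/98 (S = 1/(-2*49) = 1/(-98) = -1/98 ≈ -0.010204)
(sqrt(-496 + (259/(-654) + 114/753)) + 2641) + S = (sqrt(-496 + (259/(-654) + 114/753)) + 2641) - 1/98 = (sqrt(-496 + (259*(-1/654) + 114*(1/753))) + 2641) - 1/98 = (sqrt(-496 + (-259/654 + 38/251)) + 2641) - 1/98 = (sqrt(-496 - 40157/164154) + 2641) - 1/98 = (sqrt(-81460541/164154) + 2641) - 1/98 = (I*sqrt(13372073647314)/164154 + 2641) - 1/98 = (2641 + I*sqrt(13372073647314)/164154) - 1/98 = 258817/98 + I*sqrt(13372073647314)/164154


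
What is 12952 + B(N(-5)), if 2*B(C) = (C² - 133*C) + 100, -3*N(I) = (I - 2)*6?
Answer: 12169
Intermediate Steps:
N(I) = 4 - 2*I (N(I) = -(I - 2)*6/3 = -(-2 + I)*6/3 = -(-12 + 6*I)/3 = 4 - 2*I)
B(C) = 50 + C²/2 - 133*C/2 (B(C) = ((C² - 133*C) + 100)/2 = (100 + C² - 133*C)/2 = 50 + C²/2 - 133*C/2)
12952 + B(N(-5)) = 12952 + (50 + (4 - 2*(-5))²/2 - 133*(4 - 2*(-5))/2) = 12952 + (50 + (4 + 10)²/2 - 133*(4 + 10)/2) = 12952 + (50 + (½)*14² - 133/2*14) = 12952 + (50 + (½)*196 - 931) = 12952 + (50 + 98 - 931) = 12952 - 783 = 12169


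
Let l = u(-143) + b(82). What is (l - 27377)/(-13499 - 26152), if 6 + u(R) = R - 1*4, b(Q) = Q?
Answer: 27448/39651 ≈ 0.69224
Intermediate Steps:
u(R) = -10 + R (u(R) = -6 + (R - 1*4) = -6 + (R - 4) = -6 + (-4 + R) = -10 + R)
l = -71 (l = (-10 - 143) + 82 = -153 + 82 = -71)
(l - 27377)/(-13499 - 26152) = (-71 - 27377)/(-13499 - 26152) = -27448/(-39651) = -27448*(-1/39651) = 27448/39651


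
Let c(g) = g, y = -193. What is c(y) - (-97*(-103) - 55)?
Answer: -10129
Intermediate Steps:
c(y) - (-97*(-103) - 55) = -193 - (-97*(-103) - 55) = -193 - (9991 - 55) = -193 - 1*9936 = -193 - 9936 = -10129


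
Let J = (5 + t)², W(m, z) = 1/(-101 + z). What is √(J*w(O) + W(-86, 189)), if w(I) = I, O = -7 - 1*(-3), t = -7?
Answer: I*√30954/44 ≈ 3.9986*I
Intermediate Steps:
J = 4 (J = (5 - 7)² = (-2)² = 4)
O = -4 (O = -7 + 3 = -4)
√(J*w(O) + W(-86, 189)) = √(4*(-4) + 1/(-101 + 189)) = √(-16 + 1/88) = √(-1407/88) = I*√30954/44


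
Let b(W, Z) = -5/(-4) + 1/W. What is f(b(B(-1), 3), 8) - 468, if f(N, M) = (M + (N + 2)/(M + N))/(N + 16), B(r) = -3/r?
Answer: -11344464/24265 ≈ -467.52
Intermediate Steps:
b(W, Z) = 5/4 + 1/W (b(W, Z) = -5*(-1/4) + 1/W = 5/4 + 1/W)
f(N, M) = (M + (2 + N)/(M + N))/(16 + N)
f(b(B(-1), 3), 8) - 468 = (2 + (5/4 + 1/(-3/(-1))) + 8**2 + 8*(5/4 + 1/(-3/(-1))))/((5/4 + 1/(-3/(-1)))**2 + 16*8 + 16*(5/4 + 1/(-3/(-1))) + 8*(5/4 + 1/(-3/(-1)))) - 468 = (2 + (5/4 + 1/(-3*(-1))) + 64 + 8*(5/4 + 1/(-3*(-1))))/((5/4 + 1/(-3*(-1)))**2 + 128 + 16*(5/4 + 1/(-3*(-1))) + 8*(5/4 + 1/(-3*(-1)))) - 468 = (2 + (5/4 + 1/3) + 64 + 8*(5/4 + 1/3))/((5/4 + 1/3)**2 + 128 + 16*(5/4 + 1/3) + 8*(5/4 + 1/3)) - 468 = (2 + 19/12 + 64 + 8*(19/12))/((19/12)**2 + 128 + 16*(19/12) + 8*(19/12)) - 468 = (2 + 19/12 + 64 + 38/3)/(361/144 + 128 + 76/3 + 38/3) - 468 = (321/4)/(24265/144) - 468 = (144/24265)*(321/4) - 468 = 11556/24265 - 468 = -11344464/24265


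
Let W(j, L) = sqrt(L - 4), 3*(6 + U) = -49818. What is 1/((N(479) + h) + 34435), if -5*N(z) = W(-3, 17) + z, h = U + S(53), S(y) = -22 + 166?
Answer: 446780/7984494723 + 5*sqrt(13)/7984494723 ≈ 5.5958e-5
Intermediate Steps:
U = -16612 (U = -6 + (1/3)*(-49818) = -6 - 16606 = -16612)
S(y) = 144
h = -16468 (h = -16612 + 144 = -16468)
W(j, L) = sqrt(-4 + L)
N(z) = -z/5 - sqrt(13)/5 (N(z) = -(sqrt(-4 + 17) + z)/5 = -(sqrt(13) + z)/5 = -(z + sqrt(13))/5 = -z/5 - sqrt(13)/5)
1/((N(479) + h) + 34435) = 1/(((-1/5*479 - sqrt(13)/5) - 16468) + 34435) = 1/(((-479/5 - sqrt(13)/5) - 16468) + 34435) = 1/((-82819/5 - sqrt(13)/5) + 34435) = 1/(89356/5 - sqrt(13)/5)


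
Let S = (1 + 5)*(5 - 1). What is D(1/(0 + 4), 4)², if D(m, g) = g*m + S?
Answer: 625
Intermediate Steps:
S = 24 (S = 6*4 = 24)
D(m, g) = 24 + g*m (D(m, g) = g*m + 24 = 24 + g*m)
D(1/(0 + 4), 4)² = (24 + 4/(0 + 4))² = (24 + 4/4)² = (24 + 4*(¼))² = (24 + 1)² = 25² = 625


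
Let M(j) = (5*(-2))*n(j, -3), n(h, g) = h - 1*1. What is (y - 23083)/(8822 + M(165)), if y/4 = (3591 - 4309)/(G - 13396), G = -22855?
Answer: -836778961/260354682 ≈ -3.2140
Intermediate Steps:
n(h, g) = -1 + h (n(h, g) = h - 1 = -1 + h)
y = 2872/36251 (y = 4*((3591 - 4309)/(-22855 - 13396)) = 4*(-718/(-36251)) = 4*(-718*(-1/36251)) = 4*(718/36251) = 2872/36251 ≈ 0.079225)
M(j) = 10 - 10*j (M(j) = (5*(-2))*(-1 + j) = -10*(-1 + j) = 10 - 10*j)
(y - 23083)/(8822 + M(165)) = (2872/36251 - 23083)/(8822 + (10 - 10*165)) = -836778961/(36251*(8822 + (10 - 1650))) = -836778961/(36251*(8822 - 1640)) = -836778961/36251/7182 = -836778961/36251*1/7182 = -836778961/260354682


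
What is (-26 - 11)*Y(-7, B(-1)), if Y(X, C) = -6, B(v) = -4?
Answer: 222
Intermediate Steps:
(-26 - 11)*Y(-7, B(-1)) = (-26 - 11)*(-6) = -37*(-6) = 222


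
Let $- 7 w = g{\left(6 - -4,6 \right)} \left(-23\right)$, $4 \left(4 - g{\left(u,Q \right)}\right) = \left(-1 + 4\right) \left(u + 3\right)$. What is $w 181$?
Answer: $- \frac{95749}{28} \approx -3419.6$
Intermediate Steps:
$g{\left(u,Q \right)} = \frac{7}{4} - \frac{3 u}{4}$ ($g{\left(u,Q \right)} = 4 - \frac{\left(-1 + 4\right) \left(u + 3\right)}{4} = 4 - \frac{3 \left(3 + u\right)}{4} = 4 - \frac{9 + 3 u}{4} = 4 - \left(\frac{9}{4} + \frac{3 u}{4}\right) = \frac{7}{4} - \frac{3 u}{4}$)
$w = - \frac{529}{28}$ ($w = - \frac{\left(\frac{7}{4} - \frac{3 \left(6 - -4\right)}{4}\right) \left(-23\right)}{7} = - \frac{\left(\frac{7}{4} - \frac{3 \left(6 + 4\right)}{4}\right) \left(-23\right)}{7} = - \frac{\left(\frac{7}{4} - \frac{15}{2}\right) \left(-23\right)}{7} = - \frac{\left(- \frac{23}{4}\right) \left(-23\right)}{7} = \left(- \frac{1}{7}\right) \frac{529}{4} = - \frac{529}{28} \approx -18.893$)
$w 181 = \left(- \frac{529}{28}\right) 181 = - \frac{95749}{28}$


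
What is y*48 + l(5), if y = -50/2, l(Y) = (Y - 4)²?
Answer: -1199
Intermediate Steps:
l(Y) = (-4 + Y)²
y = -25 (y = -50*½ = -25)
y*48 + l(5) = -25*48 + (-4 + 5)² = -1200 + 1² = -1200 + 1 = -1199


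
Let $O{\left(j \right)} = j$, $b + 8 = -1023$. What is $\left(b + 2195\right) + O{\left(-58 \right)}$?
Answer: $1106$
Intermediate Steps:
$b = -1031$ ($b = -8 - 1023 = -1031$)
$\left(b + 2195\right) + O{\left(-58 \right)} = \left(-1031 + 2195\right) - 58 = 1164 - 58 = 1106$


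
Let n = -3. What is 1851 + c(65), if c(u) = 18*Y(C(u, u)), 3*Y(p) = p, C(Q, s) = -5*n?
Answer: 1941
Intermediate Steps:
C(Q, s) = 15 (C(Q, s) = -5*(-3) = 15)
Y(p) = p/3
c(u) = 90 (c(u) = 18*((1/3)*15) = 18*5 = 90)
1851 + c(65) = 1851 + 90 = 1941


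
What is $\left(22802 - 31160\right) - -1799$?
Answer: $-6559$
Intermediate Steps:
$\left(22802 - 31160\right) - -1799 = -8358 + \left(-8053 + 9852\right) = -8358 + 1799 = -6559$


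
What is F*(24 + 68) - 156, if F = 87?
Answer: 7848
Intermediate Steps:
F*(24 + 68) - 156 = 87*(24 + 68) - 156 = 87*92 - 156 = 8004 - 156 = 7848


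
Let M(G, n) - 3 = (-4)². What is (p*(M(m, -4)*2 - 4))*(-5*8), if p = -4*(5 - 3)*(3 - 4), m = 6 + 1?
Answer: -10880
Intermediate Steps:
m = 7
p = 8 (p = -8*(-1) = -4*(-2) = 8)
M(G, n) = 19 (M(G, n) = 3 + (-4)² = 3 + 16 = 19)
(p*(M(m, -4)*2 - 4))*(-5*8) = (8*(19*2 - 4))*(-5*8) = (8*(38 - 4))*(-40) = (8*34)*(-40) = 272*(-40) = -10880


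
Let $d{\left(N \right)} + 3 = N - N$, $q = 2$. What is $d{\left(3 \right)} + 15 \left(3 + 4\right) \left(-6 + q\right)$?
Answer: $-423$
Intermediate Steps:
$d{\left(N \right)} = -3$ ($d{\left(N \right)} = -3 + \left(N - N\right) = -3 + 0 = -3$)
$d{\left(3 \right)} + 15 \left(3 + 4\right) \left(-6 + q\right) = -3 + 15 \left(3 + 4\right) \left(-6 + 2\right) = -3 + 15 \cdot 7 \left(-4\right) = -3 + 15 \left(-28\right) = -3 - 420 = -423$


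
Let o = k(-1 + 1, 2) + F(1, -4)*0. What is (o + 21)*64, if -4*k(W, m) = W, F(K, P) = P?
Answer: 1344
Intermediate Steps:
k(W, m) = -W/4
o = 0 (o = -(-1 + 1)/4 - 4*0 = -1/4*0 + 0 = 0 + 0 = 0)
(o + 21)*64 = (0 + 21)*64 = 21*64 = 1344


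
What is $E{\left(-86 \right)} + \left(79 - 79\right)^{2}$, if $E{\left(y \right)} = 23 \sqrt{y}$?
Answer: $23 i \sqrt{86} \approx 213.29 i$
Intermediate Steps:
$E{\left(-86 \right)} + \left(79 - 79\right)^{2} = 23 \sqrt{-86} + \left(79 - 79\right)^{2} = 23 i \sqrt{86} + 0^{2} = 23 i \sqrt{86} + 0 = 23 i \sqrt{86}$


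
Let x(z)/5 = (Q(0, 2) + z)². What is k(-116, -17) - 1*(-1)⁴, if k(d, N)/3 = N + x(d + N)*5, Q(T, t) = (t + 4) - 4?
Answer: 1287023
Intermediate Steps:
Q(T, t) = t (Q(T, t) = (4 + t) - 4 = t)
x(z) = 5*(2 + z)²
k(d, N) = 3*N + 75*(2 + N + d)² (k(d, N) = 3*(N + (5*(2 + (d + N))²)*5) = 3*(N + (5*(2 + (N + d))²)*5) = 3*(N + (5*(2 + N + d)²)*5) = 3*(N + 25*(2 + N + d)²) = 3*N + 75*(2 + N + d)²)
k(-116, -17) - 1*(-1)⁴ = (3*(-17) + 75*(2 - 17 - 116)²) - 1*(-1)⁴ = (-51 + 75*(-131)²) - 1*1 = (-51 + 75*17161) - 1 = (-51 + 1287075) - 1 = 1287024 - 1 = 1287023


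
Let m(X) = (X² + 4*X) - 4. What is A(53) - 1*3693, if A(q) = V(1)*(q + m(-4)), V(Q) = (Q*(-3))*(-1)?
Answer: -3546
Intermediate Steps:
m(X) = -4 + X² + 4*X
V(Q) = 3*Q (V(Q) = -3*Q*(-1) = 3*Q)
A(q) = -12 + 3*q (A(q) = (3*1)*(q + (-4 + (-4)² + 4*(-4))) = 3*(q + (-4 + 16 - 16)) = 3*(q - 4) = 3*(-4 + q) = -12 + 3*q)
A(53) - 1*3693 = (-12 + 3*53) - 1*3693 = (-12 + 159) - 3693 = 147 - 3693 = -3546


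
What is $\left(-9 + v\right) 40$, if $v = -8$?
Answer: $-680$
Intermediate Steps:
$\left(-9 + v\right) 40 = \left(-9 - 8\right) 40 = \left(-17\right) 40 = -680$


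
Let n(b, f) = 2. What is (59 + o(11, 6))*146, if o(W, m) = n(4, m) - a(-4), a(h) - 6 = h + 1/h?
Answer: 17301/2 ≈ 8650.5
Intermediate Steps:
a(h) = 6 + h + 1/h (a(h) = 6 + (h + 1/h) = 6 + h + 1/h)
o(W, m) = 1/4 (o(W, m) = 2 - (6 - 4 + 1/(-4)) = 2 - (6 - 4 - 1/4) = 2 - 1*7/4 = 2 - 7/4 = 1/4)
(59 + o(11, 6))*146 = (59 + 1/4)*146 = (237/4)*146 = 17301/2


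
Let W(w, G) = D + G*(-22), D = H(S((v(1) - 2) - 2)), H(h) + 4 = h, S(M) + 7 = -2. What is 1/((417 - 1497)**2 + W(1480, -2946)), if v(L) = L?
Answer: 1/1231199 ≈ 8.1222e-7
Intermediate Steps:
S(M) = -9 (S(M) = -7 - 2 = -9)
H(h) = -4 + h
D = -13 (D = -4 - 9 = -13)
W(w, G) = -13 - 22*G (W(w, G) = -13 + G*(-22) = -13 - 22*G)
1/((417 - 1497)**2 + W(1480, -2946)) = 1/((417 - 1497)**2 + (-13 - 22*(-2946))) = 1/((-1080)**2 + (-13 + 64812)) = 1/(1166400 + 64799) = 1/1231199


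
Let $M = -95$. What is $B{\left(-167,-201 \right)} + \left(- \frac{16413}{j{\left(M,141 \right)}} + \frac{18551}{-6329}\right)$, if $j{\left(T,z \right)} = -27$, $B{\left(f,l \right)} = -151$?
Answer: $\frac{25857889}{56961} \approx 453.96$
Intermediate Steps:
$B{\left(-167,-201 \right)} + \left(- \frac{16413}{j{\left(M,141 \right)}} + \frac{18551}{-6329}\right) = -151 + \left(- \frac{16413}{-27} + \frac{18551}{-6329}\right) = -151 + \left(\left(-16413\right) \left(- \frac{1}{27}\right) + 18551 \left(- \frac{1}{6329}\right)\right) = -151 + \left(\frac{5471}{9} - \frac{18551}{6329}\right) = -151 + \frac{34459000}{56961} = \frac{25857889}{56961}$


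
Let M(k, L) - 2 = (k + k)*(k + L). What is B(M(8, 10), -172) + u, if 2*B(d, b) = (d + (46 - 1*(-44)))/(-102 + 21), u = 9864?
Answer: 798794/81 ≈ 9861.7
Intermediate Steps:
M(k, L) = 2 + 2*k*(L + k) (M(k, L) = 2 + (k + k)*(k + L) = 2 + (2*k)*(L + k) = 2 + 2*k*(L + k))
B(d, b) = -5/9 - d/162 (B(d, b) = ((d + (46 - 1*(-44)))/(-102 + 21))/2 = ((d + (46 + 44))/(-81))/2 = ((d + 90)*(-1/81))/2 = ((90 + d)*(-1/81))/2 = (-10/9 - d/81)/2 = -5/9 - d/162)
B(M(8, 10), -172) + u = (-5/9 - (2 + 2*8² + 2*10*8)/162) + 9864 = (-5/9 - (2 + 2*64 + 160)/162) + 9864 = (-5/9 - (2 + 128 + 160)/162) + 9864 = (-5/9 - 1/162*290) + 9864 = (-5/9 - 145/81) + 9864 = -190/81 + 9864 = 798794/81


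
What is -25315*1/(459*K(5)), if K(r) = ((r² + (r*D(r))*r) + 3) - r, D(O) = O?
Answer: -25315/67932 ≈ -0.37265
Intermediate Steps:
K(r) = 3 + r² + r³ - r (K(r) = ((r² + (r*r)*r) + 3) - r = ((r² + r²*r) + 3) - r = ((r² + r³) + 3) - r = (3 + r² + r³) - r = 3 + r² + r³ - r)
-25315*1/(459*K(5)) = -25315*1/(459*(3 + 5² + 5³ - 1*5)) = -25315*1/(459*(3 + 25 + 125 - 5)) = -25315/(459*148) = -25315/67932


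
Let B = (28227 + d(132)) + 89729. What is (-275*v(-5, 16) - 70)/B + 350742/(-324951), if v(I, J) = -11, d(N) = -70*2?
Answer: -4484754363/4253825224 ≈ -1.0543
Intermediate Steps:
d(N) = -140
B = 117816 (B = (28227 - 140) + 89729 = 28087 + 89729 = 117816)
(-275*v(-5, 16) - 70)/B + 350742/(-324951) = (-275*(-11) - 70)/117816 + 350742/(-324951) = (3025 - 70)*(1/117816) + 350742*(-1/324951) = 2955*(1/117816) - 116914/108317 = 985/39272 - 116914/108317 = -4484754363/4253825224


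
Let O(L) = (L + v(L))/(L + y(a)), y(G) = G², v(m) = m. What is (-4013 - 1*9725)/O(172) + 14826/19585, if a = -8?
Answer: -7936595017/842155 ≈ -9424.2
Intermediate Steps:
O(L) = 2*L/(64 + L) (O(L) = (L + L)/(L + (-8)²) = (2*L)/(L + 64) = (2*L)/(64 + L) = 2*L/(64 + L))
(-4013 - 1*9725)/O(172) + 14826/19585 = (-4013 - 1*9725)/((2*172/(64 + 172))) + 14826/19585 = (-4013 - 9725)/((2*172/236)) + 14826*(1/19585) = -13738/(2*172*(1/236)) + 14826/19585 = -13738/86/59 + 14826/19585 = -13738*59/86 + 14826/19585 = -405271/43 + 14826/19585 = -7936595017/842155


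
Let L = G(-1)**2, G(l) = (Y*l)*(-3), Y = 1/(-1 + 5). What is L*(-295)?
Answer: -2655/16 ≈ -165.94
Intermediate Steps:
Y = 1/4 ≈ 0.25000
G(l) = -3*l/4 (G(l) = (l/4)*(-3) = -3*l/4)
L = 9/16 (L = (-3/4*(-1))**2 = (3/4)**2 = 9/16 ≈ 0.56250)
L*(-295) = (9/16)*(-295) = -2655/16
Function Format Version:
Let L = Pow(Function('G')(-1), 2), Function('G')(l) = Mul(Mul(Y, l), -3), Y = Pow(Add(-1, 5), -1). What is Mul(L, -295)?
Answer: Rational(-2655, 16) ≈ -165.94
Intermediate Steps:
Y = Rational(1, 4) (Y = Pow(4, -1) = Rational(1, 4) ≈ 0.25000)
Function('G')(l) = Mul(Rational(-3, 4), l) (Function('G')(l) = Mul(Mul(Rational(1, 4), l), -3) = Mul(Rational(-3, 4), l))
L = Rational(9, 16) (L = Pow(Mul(Rational(-3, 4), -1), 2) = Pow(Rational(3, 4), 2) = Rational(9, 16) ≈ 0.56250)
Mul(L, -295) = Mul(Rational(9, 16), -295) = Rational(-2655, 16)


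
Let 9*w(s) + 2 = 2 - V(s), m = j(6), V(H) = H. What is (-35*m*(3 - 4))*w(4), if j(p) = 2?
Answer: -280/9 ≈ -31.111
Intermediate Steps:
m = 2
w(s) = -s/9 (w(s) = -2/9 + (2 - s)/9 = -2/9 + (2/9 - s/9) = -s/9)
(-35*m*(3 - 4))*w(4) = (-70*(3 - 4))*(-1/9*4) = -70*(-1)*(-4/9) = -35*(-2)*(-4/9) = 70*(-4/9) = -280/9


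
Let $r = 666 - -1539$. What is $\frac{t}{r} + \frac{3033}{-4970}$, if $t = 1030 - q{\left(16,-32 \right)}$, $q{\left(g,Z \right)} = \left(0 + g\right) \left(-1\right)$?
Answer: $- \frac{42547}{313110} \approx -0.13589$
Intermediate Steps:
$q{\left(g,Z \right)} = - g$ ($q{\left(g,Z \right)} = g \left(-1\right) = - g$)
$t = 1046$ ($t = 1030 - \left(-1\right) 16 = 1030 - -16 = 1030 + 16 = 1046$)
$r = 2205$ ($r = 666 + 1539 = 2205$)
$\frac{t}{r} + \frac{3033}{-4970} = \frac{1046}{2205} + \frac{3033}{-4970} = 1046 \cdot \frac{1}{2205} + 3033 \left(- \frac{1}{4970}\right) = \frac{1046}{2205} - \frac{3033}{4970} = - \frac{42547}{313110}$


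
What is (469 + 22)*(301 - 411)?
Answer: -54010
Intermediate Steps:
(469 + 22)*(301 - 411) = 491*(-110) = -54010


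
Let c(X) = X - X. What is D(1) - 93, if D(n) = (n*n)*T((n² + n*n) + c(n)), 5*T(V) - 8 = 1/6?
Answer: -2741/30 ≈ -91.367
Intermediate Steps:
c(X) = 0
T(V) = 49/30 (T(V) = 8/5 + (⅕)/6 = 8/5 + (⅕)*(⅙) = 8/5 + 1/30 = 49/30)
D(n) = 49*n²/30 (D(n) = (n*n)*(49/30) = n²*(49/30) = 49*n²/30)
D(1) - 93 = (49/30)*1² - 93 = (49/30)*1 - 93 = 49/30 - 93 = -2741/30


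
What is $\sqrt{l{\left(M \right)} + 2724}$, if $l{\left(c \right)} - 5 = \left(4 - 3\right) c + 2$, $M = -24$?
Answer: $\sqrt{2707} \approx 52.029$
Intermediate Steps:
$l{\left(c \right)} = 7 + c$ ($l{\left(c \right)} = 5 + \left(\left(4 - 3\right) c + 2\right) = 5 + \left(1 c + 2\right) = 5 + \left(c + 2\right) = 5 + \left(2 + c\right) = 7 + c$)
$\sqrt{l{\left(M \right)} + 2724} = \sqrt{\left(7 - 24\right) + 2724} = \sqrt{-17 + 2724} = \sqrt{2707}$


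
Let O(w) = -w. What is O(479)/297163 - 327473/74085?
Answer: -97348345814/22015320855 ≈ -4.4218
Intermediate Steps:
O(479)/297163 - 327473/74085 = -1*479/297163 - 327473/74085 = -479*1/297163 - 327473*1/74085 = -479/297163 - 327473/74085 = -97348345814/22015320855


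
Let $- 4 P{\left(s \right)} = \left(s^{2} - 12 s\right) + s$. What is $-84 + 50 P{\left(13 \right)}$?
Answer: $-409$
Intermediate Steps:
$P{\left(s \right)} = - \frac{s^{2}}{4} + \frac{11 s}{4}$ ($P{\left(s \right)} = - \frac{\left(s^{2} - 12 s\right) + s}{4} = - \frac{s^{2} - 11 s}{4} = - \frac{s^{2}}{4} + \frac{11 s}{4}$)
$-84 + 50 P{\left(13 \right)} = -84 + 50 \cdot \frac{1}{4} \cdot 13 \left(11 - 13\right) = -84 + 50 \cdot \frac{1}{4} \cdot 13 \left(-2\right) = -84 + 50 \left(- \frac{13}{2}\right) = -84 - 325 = -409$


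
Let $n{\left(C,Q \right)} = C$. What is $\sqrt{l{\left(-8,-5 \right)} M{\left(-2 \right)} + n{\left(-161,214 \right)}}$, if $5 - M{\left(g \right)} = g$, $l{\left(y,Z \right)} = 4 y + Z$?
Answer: $2 i \sqrt{105} \approx 20.494 i$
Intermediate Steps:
$l{\left(y,Z \right)} = Z + 4 y$
$M{\left(g \right)} = 5 - g$
$\sqrt{l{\left(-8,-5 \right)} M{\left(-2 \right)} + n{\left(-161,214 \right)}} = \sqrt{\left(-5 + 4 \left(-8\right)\right) \left(5 - -2\right) - 161} = \sqrt{\left(-5 - 32\right) \left(5 + 2\right) - 161} = \sqrt{\left(-37\right) 7 - 161} = \sqrt{-259 - 161} = \sqrt{-420} = 2 i \sqrt{105}$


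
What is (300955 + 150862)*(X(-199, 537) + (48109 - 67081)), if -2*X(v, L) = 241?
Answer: -17252632145/2 ≈ -8.6263e+9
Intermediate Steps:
X(v, L) = -241/2 (X(v, L) = -1/2*241 = -241/2)
(300955 + 150862)*(X(-199, 537) + (48109 - 67081)) = (300955 + 150862)*(-241/2 + (48109 - 67081)) = 451817*(-241/2 - 18972) = 451817*(-38185/2) = -17252632145/2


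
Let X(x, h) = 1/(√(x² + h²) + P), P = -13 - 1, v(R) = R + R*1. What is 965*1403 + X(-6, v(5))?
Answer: 40616843/30 - √34/30 ≈ 1.3539e+6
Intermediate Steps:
v(R) = 2*R (v(R) = R + R = 2*R)
P = -14
X(x, h) = 1/(-14 + √(h² + x²)) (X(x, h) = 1/(√(x² + h²) - 14) = 1/(√(h² + x²) - 14) = 1/(-14 + √(h² + x²)))
965*1403 + X(-6, v(5)) = 965*1403 + 1/(-14 + √((2*5)² + (-6)²)) = 1353895 + 1/(-14 + √(10² + 36)) = 1353895 + 1/(-14 + √(100 + 36)) = 1353895 + 1/(-14 + √136) = 1353895 + 1/(-14 + 2*√34)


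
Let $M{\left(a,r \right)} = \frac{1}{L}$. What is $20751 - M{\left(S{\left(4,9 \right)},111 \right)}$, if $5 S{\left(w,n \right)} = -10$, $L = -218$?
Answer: $\frac{4523719}{218} \approx 20751.0$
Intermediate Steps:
$S{\left(w,n \right)} = -2$ ($S{\left(w,n \right)} = \frac{1}{5} \left(-10\right) = -2$)
$M{\left(a,r \right)} = - \frac{1}{218}$ ($M{\left(a,r \right)} = \frac{1}{-218} = - \frac{1}{218}$)
$20751 - M{\left(S{\left(4,9 \right)},111 \right)} = 20751 - - \frac{1}{218} = 20751 + \frac{1}{218} = \frac{4523719}{218}$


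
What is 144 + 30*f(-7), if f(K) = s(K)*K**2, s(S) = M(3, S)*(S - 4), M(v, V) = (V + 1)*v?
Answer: 291204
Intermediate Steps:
M(v, V) = v*(1 + V) (M(v, V) = (1 + V)*v = v*(1 + V))
s(S) = (-4 + S)*(3 + 3*S) (s(S) = (3*(1 + S))*(S - 4) = (3 + 3*S)*(-4 + S) = (-4 + S)*(3 + 3*S))
f(K) = 3*K**2*(1 + K)*(-4 + K) (f(K) = (3*(1 + K)*(-4 + K))*K**2 = 3*K**2*(1 + K)*(-4 + K))
144 + 30*f(-7) = 144 + 30*(3*(-7)**2*(1 - 7)*(-4 - 7)) = 144 + 30*(3*49*(-6)*(-11)) = 144 + 30*9702 = 144 + 291060 = 291204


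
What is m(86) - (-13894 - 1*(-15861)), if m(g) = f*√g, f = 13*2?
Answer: -1967 + 26*√86 ≈ -1725.9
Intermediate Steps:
f = 26
m(g) = 26*√g
m(86) - (-13894 - 1*(-15861)) = 26*√86 - (-13894 - 1*(-15861)) = 26*√86 - (-13894 + 15861) = 26*√86 - 1*1967 = 26*√86 - 1967 = -1967 + 26*√86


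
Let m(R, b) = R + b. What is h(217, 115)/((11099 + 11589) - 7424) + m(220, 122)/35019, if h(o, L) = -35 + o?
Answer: 214699/9898704 ≈ 0.021690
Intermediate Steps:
h(217, 115)/((11099 + 11589) - 7424) + m(220, 122)/35019 = (-35 + 217)/((11099 + 11589) - 7424) + (220 + 122)/35019 = 182/(22688 - 7424) + 342*(1/35019) = 182/15264 + 38/3891 = 182*(1/15264) + 38/3891 = 91/7632 + 38/3891 = 214699/9898704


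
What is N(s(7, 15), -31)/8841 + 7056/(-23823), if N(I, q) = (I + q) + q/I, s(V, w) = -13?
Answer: -91539499/304227651 ≈ -0.30089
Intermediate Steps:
N(I, q) = I + q + q/I
N(s(7, 15), -31)/8841 + 7056/(-23823) = (-13 - 31 - 31/(-13))/8841 + 7056/(-23823) = (-13 - 31 - 31*(-1/13))*(1/8841) + 7056*(-1/23823) = (-13 - 31 + 31/13)*(1/8841) - 784/2647 = -541/13*1/8841 - 784/2647 = -541/114933 - 784/2647 = -91539499/304227651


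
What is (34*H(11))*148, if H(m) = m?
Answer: 55352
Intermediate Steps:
(34*H(11))*148 = (34*11)*148 = 374*148 = 55352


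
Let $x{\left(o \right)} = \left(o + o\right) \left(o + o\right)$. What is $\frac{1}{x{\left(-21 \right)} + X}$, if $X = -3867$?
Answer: $- \frac{1}{2103} \approx -0.00047551$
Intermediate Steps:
$x{\left(o \right)} = 4 o^{2}$ ($x{\left(o \right)} = 2 o 2 o = 4 o^{2}$)
$\frac{1}{x{\left(-21 \right)} + X} = \frac{1}{4 \left(-21\right)^{2} - 3867} = \frac{1}{4 \cdot 441 - 3867} = \frac{1}{1764 - 3867} = \frac{1}{-2103} = - \frac{1}{2103}$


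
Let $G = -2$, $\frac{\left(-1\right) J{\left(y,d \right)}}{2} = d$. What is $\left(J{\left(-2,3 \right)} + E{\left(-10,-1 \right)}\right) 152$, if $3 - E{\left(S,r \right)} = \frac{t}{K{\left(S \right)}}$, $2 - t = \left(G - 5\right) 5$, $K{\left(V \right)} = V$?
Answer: $\frac{532}{5} \approx 106.4$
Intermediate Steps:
$J{\left(y,d \right)} = - 2 d$
$t = 37$ ($t = 2 - \left(-2 - 5\right) 5 = 2 - \left(-7\right) 5 = 2 - -35 = 2 + 35 = 37$)
$E{\left(S,r \right)} = 3 - \frac{37}{S}$
$\left(J{\left(-2,3 \right)} + E{\left(-10,-1 \right)}\right) 152 = \left(\left(-2\right) 3 - \left(-3 + \frac{37}{-10}\right)\right) 152 = \left(-6 + \left(3 - - \frac{37}{10}\right)\right) 152 = \left(-6 + \left(3 + \frac{37}{10}\right)\right) 152 = \left(-6 + \frac{67}{10}\right) 152 = \frac{7}{10} \cdot 152 = \frac{532}{5}$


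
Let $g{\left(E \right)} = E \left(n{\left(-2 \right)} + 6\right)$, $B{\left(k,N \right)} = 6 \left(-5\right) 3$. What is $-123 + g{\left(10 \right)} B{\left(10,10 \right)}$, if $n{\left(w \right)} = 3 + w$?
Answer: $-6423$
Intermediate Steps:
$B{\left(k,N \right)} = -90$ ($B{\left(k,N \right)} = \left(-30\right) 3 = -90$)
$g{\left(E \right)} = 7 E$ ($g{\left(E \right)} = E \left(\left(3 - 2\right) + 6\right) = E \left(1 + 6\right) = E 7 = 7 E$)
$-123 + g{\left(10 \right)} B{\left(10,10 \right)} = -123 + 7 \cdot 10 \left(-90\right) = -123 + 70 \left(-90\right) = -123 - 6300 = -6423$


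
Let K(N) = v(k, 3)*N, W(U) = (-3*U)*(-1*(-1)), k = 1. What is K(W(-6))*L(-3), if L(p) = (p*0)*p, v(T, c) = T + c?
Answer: 0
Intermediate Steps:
W(U) = -3*U (W(U) = -3*U*1 = -3*U)
L(p) = 0 (L(p) = 0*p = 0)
K(N) = 4*N (K(N) = (1 + 3)*N = 4*N)
K(W(-6))*L(-3) = (4*(-3*(-6)))*0 = (4*18)*0 = 72*0 = 0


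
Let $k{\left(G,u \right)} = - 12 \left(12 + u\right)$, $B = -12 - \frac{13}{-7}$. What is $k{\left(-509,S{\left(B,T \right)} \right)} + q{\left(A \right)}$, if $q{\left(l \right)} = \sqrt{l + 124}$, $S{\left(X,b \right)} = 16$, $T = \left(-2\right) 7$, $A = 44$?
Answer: $-336 + 2 \sqrt{42} \approx -323.04$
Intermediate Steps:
$T = -14$
$B = - \frac{71}{7}$ ($B = -12 - - \frac{13}{7} = -12 + \frac{13}{7} = - \frac{71}{7} \approx -10.143$)
$k{\left(G,u \right)} = -144 - 12 u$
$q{\left(l \right)} = \sqrt{124 + l}$
$k{\left(-509,S{\left(B,T \right)} \right)} + q{\left(A \right)} = \left(-144 - 192\right) + \sqrt{124 + 44} = \left(-144 - 192\right) + \sqrt{168} = -336 + 2 \sqrt{42}$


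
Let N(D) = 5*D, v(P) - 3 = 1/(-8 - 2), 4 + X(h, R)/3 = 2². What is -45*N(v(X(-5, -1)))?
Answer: -1305/2 ≈ -652.50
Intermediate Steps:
X(h, R) = 0 (X(h, R) = -12 + 3*2² = -12 + 3*4 = -12 + 12 = 0)
v(P) = 29/10 (v(P) = 3 + 1/(-8 - 2) = 3 + 1/(-10) = 3 - ⅒ = 29/10)
-45*N(v(X(-5, -1))) = -225*29/10 = -45*29/2 = -1305/2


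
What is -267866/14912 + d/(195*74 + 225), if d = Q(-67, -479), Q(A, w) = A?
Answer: -1963287667/109267680 ≈ -17.968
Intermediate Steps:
d = -67
-267866/14912 + d/(195*74 + 225) = -267866/14912 - 67/(195*74 + 225) = -267866*1/14912 - 67/(14430 + 225) = -133933/7456 - 67/14655 = -1963287667/109267680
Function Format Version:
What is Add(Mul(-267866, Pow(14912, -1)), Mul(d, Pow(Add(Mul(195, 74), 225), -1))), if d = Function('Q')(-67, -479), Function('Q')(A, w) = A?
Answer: Rational(-1963287667, 109267680) ≈ -17.968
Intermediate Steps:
d = -67
Add(Mul(-267866, Pow(14912, -1)), Mul(d, Pow(Add(Mul(195, 74), 225), -1))) = Add(Mul(-267866, Pow(14912, -1)), Mul(-67, Pow(Add(Mul(195, 74), 225), -1))) = Add(Mul(-267866, Rational(1, 14912)), Mul(-67, Pow(Add(14430, 225), -1))) = Add(Rational(-133933, 7456), Mul(-67, Pow(14655, -1))) = Add(Rational(-133933, 7456), Mul(-67, Rational(1, 14655))) = Add(Rational(-133933, 7456), Rational(-67, 14655)) = Rational(-1963287667, 109267680)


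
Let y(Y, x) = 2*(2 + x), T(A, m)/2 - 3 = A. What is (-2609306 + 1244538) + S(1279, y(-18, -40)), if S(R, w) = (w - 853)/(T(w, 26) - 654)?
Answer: -1091813471/800 ≈ -1.3648e+6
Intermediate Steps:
T(A, m) = 6 + 2*A
y(Y, x) = 4 + 2*x
S(R, w) = (-853 + w)/(-648 + 2*w) (S(R, w) = (w - 853)/((6 + 2*w) - 654) = (-853 + w)/(-648 + 2*w))
(-2609306 + 1244538) + S(1279, y(-18, -40)) = (-2609306 + 1244538) + (-853 + (4 + 2*(-40)))/(2*(-324 + (4 + 2*(-40)))) = -1364768 + (-853 + (4 - 80))/(2*(-324 + (4 - 80))) = -1364768 + (-853 - 76)/(2*(-324 - 76)) = -1364768 + (½)*(-929)/(-400) = -1364768 + (½)*(-1/400)*(-929) = -1364768 + 929/800 = -1091813471/800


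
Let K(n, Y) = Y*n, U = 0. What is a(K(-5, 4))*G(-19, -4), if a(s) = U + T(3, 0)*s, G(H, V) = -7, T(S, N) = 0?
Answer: 0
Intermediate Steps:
a(s) = 0 (a(s) = 0 + 0*s = 0 + 0 = 0)
a(K(-5, 4))*G(-19, -4) = 0*(-7) = 0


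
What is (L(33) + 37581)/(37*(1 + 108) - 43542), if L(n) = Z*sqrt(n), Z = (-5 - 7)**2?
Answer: -37581/39509 - 144*sqrt(33)/39509 ≈ -0.97214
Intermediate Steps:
Z = 144 (Z = (-12)**2 = 144)
L(n) = 144*sqrt(n)
(L(33) + 37581)/(37*(1 + 108) - 43542) = (144*sqrt(33) + 37581)/(37*(1 + 108) - 43542) = (37581 + 144*sqrt(33))/(37*109 - 43542) = (37581 + 144*sqrt(33))/(4033 - 43542) = (37581 + 144*sqrt(33))/(-39509) = (37581 + 144*sqrt(33))*(-1/39509) = -37581/39509 - 144*sqrt(33)/39509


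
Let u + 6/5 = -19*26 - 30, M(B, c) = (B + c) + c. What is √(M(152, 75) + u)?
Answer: 6*I*√155/5 ≈ 14.94*I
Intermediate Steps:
M(B, c) = B + 2*c
u = -2626/5 (u = -6/5 + (-19*26 - 30) = -6/5 + (-494 - 30) = -6/5 - 524 = -2626/5 ≈ -525.20)
√(M(152, 75) + u) = √((152 + 2*75) - 2626/5) = √((152 + 150) - 2626/5) = √(302 - 2626/5) = √(-1116/5) = 6*I*√155/5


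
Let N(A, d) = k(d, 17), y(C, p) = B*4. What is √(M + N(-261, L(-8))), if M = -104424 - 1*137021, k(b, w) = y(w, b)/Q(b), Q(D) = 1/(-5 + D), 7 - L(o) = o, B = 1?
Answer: I*√241405 ≈ 491.33*I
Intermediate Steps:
L(o) = 7 - o
y(C, p) = 4 (y(C, p) = 1*4 = 4)
k(b, w) = -20 + 4*b (k(b, w) = 4/(1/(-5 + b)) = 4*(-5 + b) = -20 + 4*b)
N(A, d) = -20 + 4*d
M = -241445 (M = -104424 - 137021 = -241445)
√(M + N(-261, L(-8))) = √(-241445 + (-20 + 4*(7 - 1*(-8)))) = √(-241445 + (-20 + 4*(7 + 8))) = √(-241445 + (-20 + 4*15)) = √(-241445 + (-20 + 60)) = √(-241445 + 40) = √(-241405) = I*√241405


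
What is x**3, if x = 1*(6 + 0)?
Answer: 216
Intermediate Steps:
x = 6 (x = 1*6 = 6)
x**3 = 6**3 = 216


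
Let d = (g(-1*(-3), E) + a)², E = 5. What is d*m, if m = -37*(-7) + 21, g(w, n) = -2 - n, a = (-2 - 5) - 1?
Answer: 63000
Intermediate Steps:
a = -8 (a = -7 - 1 = -8)
d = 225 (d = ((-2 - 1*5) - 8)² = ((-2 - 5) - 8)² = (-7 - 8)² = (-15)² = 225)
m = 280 (m = 259 + 21 = 280)
d*m = 225*280 = 63000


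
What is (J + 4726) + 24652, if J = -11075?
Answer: 18303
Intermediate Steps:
(J + 4726) + 24652 = (-11075 + 4726) + 24652 = -6349 + 24652 = 18303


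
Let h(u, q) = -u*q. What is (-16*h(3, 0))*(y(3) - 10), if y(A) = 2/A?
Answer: 0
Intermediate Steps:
h(u, q) = -q*u
(-16*h(3, 0))*(y(3) - 10) = (-(-16)*0*3)*(2/3 - 10) = (-16*0)*(2*(1/3) - 10) = 0*(2/3 - 10) = 0*(-28/3) = 0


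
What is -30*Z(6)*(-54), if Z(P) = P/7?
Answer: 9720/7 ≈ 1388.6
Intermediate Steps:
Z(P) = P/7 (Z(P) = P*(1/7) = P/7)
-30*Z(6)*(-54) = -30*6/7*(-54) = -180/7*(-54) = 9720/7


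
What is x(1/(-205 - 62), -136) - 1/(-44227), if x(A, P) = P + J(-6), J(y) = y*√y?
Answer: -6014871/44227 - 6*I*√6 ≈ -136.0 - 14.697*I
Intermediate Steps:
J(y) = y^(3/2)
x(A, P) = P - 6*I*√6 (x(A, P) = P + (-6)^(3/2) = P - 6*I*√6)
x(1/(-205 - 62), -136) - 1/(-44227) = (-136 - 6*I*√6) - 1/(-44227) = (-136 - 6*I*√6) - 1*(-1/44227) = (-136 - 6*I*√6) + 1/44227 = -6014871/44227 - 6*I*√6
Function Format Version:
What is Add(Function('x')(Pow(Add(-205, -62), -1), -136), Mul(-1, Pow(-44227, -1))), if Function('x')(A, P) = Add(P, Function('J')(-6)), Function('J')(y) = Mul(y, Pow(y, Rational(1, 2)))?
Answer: Add(Rational(-6014871, 44227), Mul(-6, I, Pow(6, Rational(1, 2)))) ≈ Add(-136.00, Mul(-14.697, I))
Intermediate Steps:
Function('J')(y) = Pow(y, Rational(3, 2))
Function('x')(A, P) = Add(P, Mul(-6, I, Pow(6, Rational(1, 2)))) (Function('x')(A, P) = Add(P, Pow(-6, Rational(3, 2))) = Add(P, Mul(-6, I, Pow(6, Rational(1, 2)))))
Add(Function('x')(Pow(Add(-205, -62), -1), -136), Mul(-1, Pow(-44227, -1))) = Add(Add(-136, Mul(-6, I, Pow(6, Rational(1, 2)))), Mul(-1, Pow(-44227, -1))) = Add(Add(-136, Mul(-6, I, Pow(6, Rational(1, 2)))), Mul(-1, Rational(-1, 44227))) = Add(Add(-136, Mul(-6, I, Pow(6, Rational(1, 2)))), Rational(1, 44227)) = Add(Rational(-6014871, 44227), Mul(-6, I, Pow(6, Rational(1, 2))))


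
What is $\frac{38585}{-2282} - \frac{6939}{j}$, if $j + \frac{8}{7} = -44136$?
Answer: $- \frac{5905189007}{352523360} \approx -16.751$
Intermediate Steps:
$j = - \frac{308960}{7}$ ($j = - \frac{8}{7} - 44136 = - \frac{308960}{7} \approx -44137.0$)
$\frac{38585}{-2282} - \frac{6939}{j} = \frac{38585}{-2282} - \frac{6939}{- \frac{308960}{7}} = 38585 \left(- \frac{1}{2282}\right) - - \frac{48573}{308960} = - \frac{38585}{2282} + \frac{48573}{308960} = - \frac{5905189007}{352523360}$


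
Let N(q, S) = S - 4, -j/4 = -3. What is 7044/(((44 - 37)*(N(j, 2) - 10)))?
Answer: -587/7 ≈ -83.857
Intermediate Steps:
j = 12 (j = -4*(-3) = 12)
N(q, S) = -4 + S
7044/(((44 - 37)*(N(j, 2) - 10))) = 7044/(((44 - 37)*((-4 + 2) - 10))) = 7044/((7*(-2 - 10))) = 7044/((7*(-12))) = 7044/(-84) = 7044*(-1/84) = -587/7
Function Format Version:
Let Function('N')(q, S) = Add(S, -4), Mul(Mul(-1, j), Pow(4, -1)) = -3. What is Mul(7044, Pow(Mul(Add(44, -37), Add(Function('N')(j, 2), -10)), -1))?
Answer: Rational(-587, 7) ≈ -83.857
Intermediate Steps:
j = 12 (j = Mul(-4, -3) = 12)
Function('N')(q, S) = Add(-4, S)
Mul(7044, Pow(Mul(Add(44, -37), Add(Function('N')(j, 2), -10)), -1)) = Mul(7044, Pow(Mul(Add(44, -37), Add(Add(-4, 2), -10)), -1)) = Mul(7044, Pow(Mul(7, Add(-2, -10)), -1)) = Mul(7044, Pow(Mul(7, -12), -1)) = Mul(7044, Pow(-84, -1)) = Mul(7044, Rational(-1, 84)) = Rational(-587, 7)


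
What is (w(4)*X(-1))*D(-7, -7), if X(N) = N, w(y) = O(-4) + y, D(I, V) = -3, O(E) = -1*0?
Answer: 12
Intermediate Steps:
O(E) = 0
w(y) = y (w(y) = 0 + y = y)
(w(4)*X(-1))*D(-7, -7) = (4*(-1))*(-3) = -4*(-3) = 12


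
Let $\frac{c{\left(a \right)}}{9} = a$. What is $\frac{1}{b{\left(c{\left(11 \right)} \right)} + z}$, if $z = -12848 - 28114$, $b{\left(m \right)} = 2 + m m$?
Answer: $- \frac{1}{31159} \approx -3.2093 \cdot 10^{-5}$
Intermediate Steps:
$c{\left(a \right)} = 9 a$
$b{\left(m \right)} = 2 + m^{2}$
$z = -40962$ ($z = -12848 - 28114 = -40962$)
$\frac{1}{b{\left(c{\left(11 \right)} \right)} + z} = \frac{1}{\left(2 + \left(9 \cdot 11\right)^{2}\right) - 40962} = \frac{1}{\left(2 + 99^{2}\right) - 40962} = \frac{1}{\left(2 + 9801\right) - 40962} = \frac{1}{9803 - 40962} = \frac{1}{-31159} = - \frac{1}{31159}$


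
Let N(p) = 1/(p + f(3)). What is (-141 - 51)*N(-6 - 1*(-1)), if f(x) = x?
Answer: 96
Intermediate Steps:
N(p) = 1/(3 + p) (N(p) = 1/(p + 3) = 1/(3 + p))
(-141 - 51)*N(-6 - 1*(-1)) = (-141 - 51)/(3 + (-6 - 1*(-1))) = -192/(3 + (-6 + 1)) = -192/(3 - 5) = -192/(-2) = -192*(-1/2) = 96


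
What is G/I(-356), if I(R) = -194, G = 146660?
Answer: -73330/97 ≈ -755.98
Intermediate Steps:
G/I(-356) = 146660/(-194) = 146660*(-1/194) = -73330/97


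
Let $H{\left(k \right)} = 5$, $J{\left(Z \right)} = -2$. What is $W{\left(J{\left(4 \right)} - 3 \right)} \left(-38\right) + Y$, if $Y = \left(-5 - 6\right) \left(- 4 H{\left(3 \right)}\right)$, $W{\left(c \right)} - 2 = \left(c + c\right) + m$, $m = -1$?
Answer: $562$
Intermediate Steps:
$W{\left(c \right)} = 1 + 2 c$ ($W{\left(c \right)} = 2 + \left(\left(c + c\right) - 1\right) = 2 + \left(2 c - 1\right) = 2 + \left(-1 + 2 c\right) = 1 + 2 c$)
$Y = 220$ ($Y = \left(-5 - 6\right) \left(\left(-4\right) 5\right) = \left(-11\right) \left(-20\right) = 220$)
$W{\left(J{\left(4 \right)} - 3 \right)} \left(-38\right) + Y = \left(1 + 2 \left(-2 - 3\right)\right) \left(-38\right) + 220 = \left(1 + 2 \left(-5\right)\right) \left(-38\right) + 220 = \left(1 - 10\right) \left(-38\right) + 220 = \left(-9\right) \left(-38\right) + 220 = 342 + 220 = 562$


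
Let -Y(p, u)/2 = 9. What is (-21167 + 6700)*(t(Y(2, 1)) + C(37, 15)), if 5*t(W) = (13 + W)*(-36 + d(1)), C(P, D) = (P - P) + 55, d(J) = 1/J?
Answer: -1302030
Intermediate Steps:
Y(p, u) = -18 (Y(p, u) = -2*9 = -18)
C(P, D) = 55 (C(P, D) = 0 + 55 = 55)
t(W) = -91 - 7*W (t(W) = ((13 + W)*(-36 + 1/1))/5 = ((13 + W)*(-36 + 1))/5 = ((13 + W)*(-35))/5 = (-455 - 35*W)/5 = -91 - 7*W)
(-21167 + 6700)*(t(Y(2, 1)) + C(37, 15)) = (-21167 + 6700)*((-91 - 7*(-18)) + 55) = -14467*((-91 + 126) + 55) = -14467*(35 + 55) = -14467*90 = -1302030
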